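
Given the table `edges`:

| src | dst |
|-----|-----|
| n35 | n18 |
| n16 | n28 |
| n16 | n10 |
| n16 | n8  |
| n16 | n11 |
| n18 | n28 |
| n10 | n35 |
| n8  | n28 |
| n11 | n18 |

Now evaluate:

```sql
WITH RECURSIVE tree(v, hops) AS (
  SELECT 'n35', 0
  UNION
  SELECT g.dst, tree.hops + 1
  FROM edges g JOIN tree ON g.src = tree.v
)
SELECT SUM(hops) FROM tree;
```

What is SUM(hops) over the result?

Base: (n35, hops=0).
Iteration 1: edges from {n35} -> (n18, hops=1).
Iteration 2: edges from {n18} -> (n28, hops=2).
Iteration 3: no outgoing edges from {n28}; recursion stops.
SUM(hops) = 0 + 1 + 2 = 3.

3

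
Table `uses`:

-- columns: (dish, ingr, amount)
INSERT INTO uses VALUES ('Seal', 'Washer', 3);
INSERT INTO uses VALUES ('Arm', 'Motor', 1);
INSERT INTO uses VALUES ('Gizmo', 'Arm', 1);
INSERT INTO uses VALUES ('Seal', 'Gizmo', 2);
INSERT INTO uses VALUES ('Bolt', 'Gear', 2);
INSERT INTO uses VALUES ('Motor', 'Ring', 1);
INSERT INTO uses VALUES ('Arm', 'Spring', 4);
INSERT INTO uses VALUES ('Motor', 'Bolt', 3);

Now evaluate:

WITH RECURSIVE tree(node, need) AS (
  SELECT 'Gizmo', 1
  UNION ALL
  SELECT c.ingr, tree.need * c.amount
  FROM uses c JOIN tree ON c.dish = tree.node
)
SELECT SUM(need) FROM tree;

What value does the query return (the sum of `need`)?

17

Base: (Gizmo, need=1).
Iteration 1: components of {Gizmo} -> Arm = 1*1 = 1.
Iteration 2: components of {Arm} -> Motor = 1*1 = 1, Spring = 1*4 = 4.
Iteration 3: components of {Motor,Spring} -> Bolt = 1*3 = 3, Ring = 1*1 = 1.
Iteration 4: components of {Bolt,Ring} -> Gear = 3*2 = 6.
Iteration 5: no further components; recursion stops.
SUM(need) = 1 + 1 + 1 + 4 + 3 + 1 + 6 = 17.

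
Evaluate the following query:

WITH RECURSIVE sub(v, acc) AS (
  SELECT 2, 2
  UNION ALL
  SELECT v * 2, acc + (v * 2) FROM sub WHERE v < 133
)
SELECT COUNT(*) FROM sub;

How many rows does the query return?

Base: v=2, acc=2.
Iteration 1: 2 < 133 holds -> v = 2 * 2 = 4, acc = 2 + 4 = 6.
Iteration 2: 4 < 133 holds -> v = 4 * 2 = 8, acc = 6 + 8 = 14.
Iteration 3: 8 < 133 holds -> v = 8 * 2 = 16, acc = 14 + 16 = 30.
Iteration 4: 16 < 133 holds -> v = 16 * 2 = 32, acc = 30 + 32 = 62.
Iteration 5: 32 < 133 holds -> v = 32 * 2 = 64, acc = 62 + 64 = 126.
Iteration 6: 64 < 133 holds -> v = 64 * 2 = 128, acc = 126 + 128 = 254.
Iteration 7: 128 < 133 holds -> v = 128 * 2 = 256, acc = 254 + 256 = 510.
Iteration 8: 256 < 133 fails; recursion stops.
Total rows emitted: 8.

8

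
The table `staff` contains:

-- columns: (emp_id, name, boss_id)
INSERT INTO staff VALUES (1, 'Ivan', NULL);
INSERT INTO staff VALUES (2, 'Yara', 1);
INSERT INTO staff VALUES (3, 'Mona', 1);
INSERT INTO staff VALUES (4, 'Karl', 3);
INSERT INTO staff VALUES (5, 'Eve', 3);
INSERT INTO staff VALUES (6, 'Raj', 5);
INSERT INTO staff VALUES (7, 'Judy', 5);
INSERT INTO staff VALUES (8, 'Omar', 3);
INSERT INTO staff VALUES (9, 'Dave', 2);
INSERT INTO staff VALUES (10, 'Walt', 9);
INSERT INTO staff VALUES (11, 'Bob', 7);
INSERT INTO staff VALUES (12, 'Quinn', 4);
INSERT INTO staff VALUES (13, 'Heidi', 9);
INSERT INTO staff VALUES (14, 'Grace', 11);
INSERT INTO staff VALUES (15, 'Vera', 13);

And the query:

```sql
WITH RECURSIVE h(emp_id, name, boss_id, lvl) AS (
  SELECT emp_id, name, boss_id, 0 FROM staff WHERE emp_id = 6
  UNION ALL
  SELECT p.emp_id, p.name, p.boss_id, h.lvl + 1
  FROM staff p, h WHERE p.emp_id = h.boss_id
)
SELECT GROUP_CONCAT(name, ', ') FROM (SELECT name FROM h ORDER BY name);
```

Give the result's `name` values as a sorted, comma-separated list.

Eve, Ivan, Mona, Raj

Base: emp_id=6 (Raj), boss_id=5, lvl 0.
Iteration 1: join on emp_id=5 -> Eve (id 5, boss_id=3, lvl 1).
Iteration 2: join on emp_id=3 -> Mona (id 3, boss_id=1, lvl 2).
Iteration 3: join on emp_id=1 -> Ivan (id 1, boss_id=NULL, lvl 3).
Iteration 4: boss_id is NULL; no match; recursion stops.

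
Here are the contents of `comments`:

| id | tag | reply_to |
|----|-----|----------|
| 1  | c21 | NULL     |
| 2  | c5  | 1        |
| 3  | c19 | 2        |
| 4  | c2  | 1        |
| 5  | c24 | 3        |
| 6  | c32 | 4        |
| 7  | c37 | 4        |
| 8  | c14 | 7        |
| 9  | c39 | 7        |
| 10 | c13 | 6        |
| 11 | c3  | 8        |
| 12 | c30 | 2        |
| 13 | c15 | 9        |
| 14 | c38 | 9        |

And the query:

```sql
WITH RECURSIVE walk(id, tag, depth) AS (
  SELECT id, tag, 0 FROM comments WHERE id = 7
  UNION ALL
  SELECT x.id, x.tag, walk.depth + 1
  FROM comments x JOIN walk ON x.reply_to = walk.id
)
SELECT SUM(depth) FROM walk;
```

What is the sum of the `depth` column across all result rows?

Base: id=7 (c37) at depth 0.
Iteration 1: rows with reply_to in {7} -> c14 (id 8, depth 1), c39 (id 9, depth 1).
Iteration 2: rows with reply_to in {8,9} -> c3 (id 11, depth 2), c15 (id 13, depth 2), c38 (id 14, depth 2).
Iteration 3: no rows with reply_to in {11,13,14}; recursion stops.
SUM(depth) = 0 + 1 + 1 + 2 + 2 + 2 = 8.

8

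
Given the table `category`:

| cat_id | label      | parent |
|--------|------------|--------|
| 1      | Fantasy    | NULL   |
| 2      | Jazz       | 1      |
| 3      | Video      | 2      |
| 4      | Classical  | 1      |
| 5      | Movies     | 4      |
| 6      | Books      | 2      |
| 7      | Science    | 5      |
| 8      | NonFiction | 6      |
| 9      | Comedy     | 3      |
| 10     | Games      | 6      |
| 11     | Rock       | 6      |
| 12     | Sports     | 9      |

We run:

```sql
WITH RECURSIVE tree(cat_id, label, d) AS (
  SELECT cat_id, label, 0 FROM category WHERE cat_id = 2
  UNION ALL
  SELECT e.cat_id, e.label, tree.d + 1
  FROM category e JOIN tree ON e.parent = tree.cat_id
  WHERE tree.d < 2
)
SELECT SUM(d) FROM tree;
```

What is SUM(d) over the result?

10

Base: cat_id=2 (Jazz) at d 0.
Iteration 1: rows with parent in {2} -> Video (id 3, d 1), Books (id 6, d 1).
Iteration 2: rows with parent in {3,6} -> NonFiction (id 8, d 2), Comedy (id 9, d 2), Games (id 10, d 2), Rock (id 11, d 2).
Iteration 3: d < 2 fails for all current rows; recursion stops.
SUM(d) = 0 + 1 + 1 + 2 + 2 + 2 + 2 = 10.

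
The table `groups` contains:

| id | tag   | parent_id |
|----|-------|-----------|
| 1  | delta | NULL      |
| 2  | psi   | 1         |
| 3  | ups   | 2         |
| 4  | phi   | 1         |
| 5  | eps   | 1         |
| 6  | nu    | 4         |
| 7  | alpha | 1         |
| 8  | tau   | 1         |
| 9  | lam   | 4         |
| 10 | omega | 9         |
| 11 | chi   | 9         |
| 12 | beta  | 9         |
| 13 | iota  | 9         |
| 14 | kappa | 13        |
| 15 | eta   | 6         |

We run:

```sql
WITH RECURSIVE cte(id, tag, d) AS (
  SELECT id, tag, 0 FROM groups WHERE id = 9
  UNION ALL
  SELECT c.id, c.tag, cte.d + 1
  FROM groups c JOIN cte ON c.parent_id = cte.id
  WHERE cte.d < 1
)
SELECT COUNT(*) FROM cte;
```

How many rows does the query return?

Base: id=9 (lam) at d 0.
Iteration 1: rows with parent_id in {9} -> omega (id 10, d 1), chi (id 11, d 1), beta (id 12, d 1), iota (id 13, d 1).
Iteration 2: d < 1 fails for all current rows; recursion stops.
Total rows emitted: 5.

5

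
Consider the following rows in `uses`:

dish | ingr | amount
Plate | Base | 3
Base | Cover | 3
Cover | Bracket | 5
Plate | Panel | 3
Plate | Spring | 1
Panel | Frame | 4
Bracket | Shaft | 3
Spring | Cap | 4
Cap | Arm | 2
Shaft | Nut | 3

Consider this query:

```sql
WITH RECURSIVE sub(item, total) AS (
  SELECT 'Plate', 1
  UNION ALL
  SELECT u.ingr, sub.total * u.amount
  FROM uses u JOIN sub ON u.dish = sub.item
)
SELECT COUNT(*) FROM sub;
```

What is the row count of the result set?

11

Base: (Plate, total=1).
Iteration 1: components of {Plate} -> Base = 1*3 = 3, Panel = 1*3 = 3, Spring = 1*1 = 1.
Iteration 2: components of {Base,Panel,Spring} -> Cap = 1*4 = 4, Cover = 3*3 = 9, Frame = 3*4 = 12.
Iteration 3: components of {Cap,Cover,Frame} -> Arm = 4*2 = 8, Bracket = 9*5 = 45.
Iteration 4: components of {Arm,Bracket} -> Shaft = 45*3 = 135.
Iteration 5: components of {Shaft} -> Nut = 135*3 = 405.
Iteration 6: no further components; recursion stops.
Total rows emitted: 11.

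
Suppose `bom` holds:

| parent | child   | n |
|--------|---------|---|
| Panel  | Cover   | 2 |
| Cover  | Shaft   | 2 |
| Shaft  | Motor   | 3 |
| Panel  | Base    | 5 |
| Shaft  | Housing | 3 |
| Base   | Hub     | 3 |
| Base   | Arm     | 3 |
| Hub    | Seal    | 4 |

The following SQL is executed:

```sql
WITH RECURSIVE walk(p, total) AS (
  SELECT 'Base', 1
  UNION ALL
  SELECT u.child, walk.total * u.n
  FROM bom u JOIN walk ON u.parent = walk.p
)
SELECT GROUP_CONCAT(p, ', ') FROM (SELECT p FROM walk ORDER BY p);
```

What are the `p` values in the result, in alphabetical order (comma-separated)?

Arm, Base, Hub, Seal

Base: (Base, total=1).
Iteration 1: components of {Base} -> Arm = 1*3 = 3, Hub = 1*3 = 3.
Iteration 2: components of {Arm,Hub} -> Seal = 3*4 = 12.
Iteration 3: no further components; recursion stops.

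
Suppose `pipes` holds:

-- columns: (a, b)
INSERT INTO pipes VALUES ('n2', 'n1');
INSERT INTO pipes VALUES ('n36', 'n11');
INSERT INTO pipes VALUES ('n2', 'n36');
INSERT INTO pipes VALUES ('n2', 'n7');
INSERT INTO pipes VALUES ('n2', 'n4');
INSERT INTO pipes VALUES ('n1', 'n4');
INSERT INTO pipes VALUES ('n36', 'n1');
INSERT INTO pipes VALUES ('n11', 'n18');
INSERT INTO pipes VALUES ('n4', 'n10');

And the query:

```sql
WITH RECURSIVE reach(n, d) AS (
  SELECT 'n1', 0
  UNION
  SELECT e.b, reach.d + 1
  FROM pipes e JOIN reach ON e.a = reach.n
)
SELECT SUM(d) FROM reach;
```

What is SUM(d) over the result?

3

Base: (n1, d=0).
Iteration 1: edges from {n1} -> (n4, d=1).
Iteration 2: edges from {n4} -> (n10, d=2).
Iteration 3: no outgoing edges from {n10}; recursion stops.
SUM(d) = 0 + 1 + 2 = 3.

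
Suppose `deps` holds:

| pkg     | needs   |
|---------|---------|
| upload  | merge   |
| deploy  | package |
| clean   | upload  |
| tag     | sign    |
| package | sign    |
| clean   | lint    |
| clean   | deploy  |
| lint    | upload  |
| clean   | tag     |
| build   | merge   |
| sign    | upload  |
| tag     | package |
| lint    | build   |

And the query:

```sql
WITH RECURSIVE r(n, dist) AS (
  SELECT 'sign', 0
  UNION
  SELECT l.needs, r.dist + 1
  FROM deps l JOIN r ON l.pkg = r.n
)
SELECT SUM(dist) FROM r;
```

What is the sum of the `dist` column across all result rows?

Base: (sign, dist=0).
Iteration 1: edges from {sign} -> (upload, dist=1).
Iteration 2: edges from {upload} -> (merge, dist=2).
Iteration 3: no outgoing edges from {merge}; recursion stops.
SUM(dist) = 0 + 1 + 2 = 3.

3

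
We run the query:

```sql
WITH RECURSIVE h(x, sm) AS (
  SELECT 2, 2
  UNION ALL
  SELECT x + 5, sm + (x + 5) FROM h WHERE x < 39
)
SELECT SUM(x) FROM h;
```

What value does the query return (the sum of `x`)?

198

Base: x=2, sm=2.
Iteration 1: 2 < 39 holds -> x = 2 + 5 = 7, sm = 2 + 7 = 9.
Iteration 2: 7 < 39 holds -> x = 7 + 5 = 12, sm = 9 + 12 = 21.
Iteration 3: 12 < 39 holds -> x = 12 + 5 = 17, sm = 21 + 17 = 38.
Iteration 4: 17 < 39 holds -> x = 17 + 5 = 22, sm = 38 + 22 = 60.
Iteration 5: 22 < 39 holds -> x = 22 + 5 = 27, sm = 60 + 27 = 87.
Iteration 6: 27 < 39 holds -> x = 27 + 5 = 32, sm = 87 + 32 = 119.
Iteration 7: 32 < 39 holds -> x = 32 + 5 = 37, sm = 119 + 37 = 156.
Iteration 8: 37 < 39 holds -> x = 37 + 5 = 42, sm = 156 + 42 = 198.
Iteration 9: 42 < 39 fails; recursion stops.
SUM(x) = 2 + 7 + 12 + 17 + 22 + 27 + 32 + 37 + 42 = 198.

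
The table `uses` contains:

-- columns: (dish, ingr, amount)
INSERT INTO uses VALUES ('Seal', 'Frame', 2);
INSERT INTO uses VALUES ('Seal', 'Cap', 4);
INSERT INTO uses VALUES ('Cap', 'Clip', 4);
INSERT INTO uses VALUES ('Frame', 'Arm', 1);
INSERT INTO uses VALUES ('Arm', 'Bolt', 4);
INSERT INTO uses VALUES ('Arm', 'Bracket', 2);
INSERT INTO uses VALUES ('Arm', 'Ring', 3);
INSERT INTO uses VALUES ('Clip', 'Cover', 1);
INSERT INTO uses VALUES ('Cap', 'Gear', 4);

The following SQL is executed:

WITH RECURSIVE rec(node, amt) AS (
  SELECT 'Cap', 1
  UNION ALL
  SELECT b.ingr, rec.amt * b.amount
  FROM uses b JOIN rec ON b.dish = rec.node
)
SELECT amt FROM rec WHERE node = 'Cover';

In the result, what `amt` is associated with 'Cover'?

Base: (Cap, amt=1).
Iteration 1: components of {Cap} -> Clip = 1*4 = 4, Gear = 1*4 = 4.
Iteration 2: components of {Clip,Gear} -> Cover = 4*1 = 4.
Iteration 3: no further components; recursion stops.

4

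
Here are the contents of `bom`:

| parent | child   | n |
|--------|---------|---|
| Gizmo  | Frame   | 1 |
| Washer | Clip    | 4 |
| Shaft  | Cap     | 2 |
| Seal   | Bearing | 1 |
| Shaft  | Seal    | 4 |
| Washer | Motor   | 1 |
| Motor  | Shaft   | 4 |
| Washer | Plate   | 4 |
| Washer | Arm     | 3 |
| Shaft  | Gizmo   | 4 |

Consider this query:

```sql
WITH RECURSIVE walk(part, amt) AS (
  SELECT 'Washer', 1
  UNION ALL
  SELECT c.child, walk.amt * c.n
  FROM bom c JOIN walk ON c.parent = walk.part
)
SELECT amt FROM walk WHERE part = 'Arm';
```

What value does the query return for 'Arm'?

Base: (Washer, amt=1).
Iteration 1: components of {Washer} -> Arm = 1*3 = 3, Clip = 1*4 = 4, Motor = 1*1 = 1, Plate = 1*4 = 4.
Iteration 2: components of {Arm,Clip,Motor,Plate} -> Shaft = 1*4 = 4.
Iteration 3: components of {Shaft} -> Cap = 4*2 = 8, Gizmo = 4*4 = 16, Seal = 4*4 = 16.
Iteration 4: components of {Cap,Gizmo,Seal} -> Bearing = 16*1 = 16, Frame = 16*1 = 16.
Iteration 5: no further components; recursion stops.

3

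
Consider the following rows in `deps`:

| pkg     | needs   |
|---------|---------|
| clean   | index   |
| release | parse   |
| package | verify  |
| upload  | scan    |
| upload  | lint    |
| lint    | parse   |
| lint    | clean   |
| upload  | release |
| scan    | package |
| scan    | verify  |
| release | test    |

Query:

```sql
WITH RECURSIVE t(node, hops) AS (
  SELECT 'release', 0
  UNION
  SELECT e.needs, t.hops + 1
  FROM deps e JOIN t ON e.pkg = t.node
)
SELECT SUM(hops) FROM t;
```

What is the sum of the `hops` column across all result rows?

Base: (release, hops=0).
Iteration 1: edges from {release} -> (parse, hops=1), (test, hops=1).
Iteration 2: no outgoing edges from {parse,test}; recursion stops.
SUM(hops) = 0 + 1 + 1 = 2.

2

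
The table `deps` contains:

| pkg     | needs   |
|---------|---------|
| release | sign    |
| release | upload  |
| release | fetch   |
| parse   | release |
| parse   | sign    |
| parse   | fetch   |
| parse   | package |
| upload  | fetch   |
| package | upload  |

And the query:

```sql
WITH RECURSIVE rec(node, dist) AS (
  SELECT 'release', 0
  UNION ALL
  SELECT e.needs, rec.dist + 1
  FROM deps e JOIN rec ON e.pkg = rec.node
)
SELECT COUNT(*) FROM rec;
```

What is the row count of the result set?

Base: (release, dist=0).
Iteration 1: edges from {release} -> (fetch, dist=1), (sign, dist=1), (upload, dist=1).
Iteration 2: edges from {fetch,sign,upload} -> (fetch, dist=2).
Iteration 3: no outgoing edges from {fetch}; recursion stops.
Total rows emitted: 5.

5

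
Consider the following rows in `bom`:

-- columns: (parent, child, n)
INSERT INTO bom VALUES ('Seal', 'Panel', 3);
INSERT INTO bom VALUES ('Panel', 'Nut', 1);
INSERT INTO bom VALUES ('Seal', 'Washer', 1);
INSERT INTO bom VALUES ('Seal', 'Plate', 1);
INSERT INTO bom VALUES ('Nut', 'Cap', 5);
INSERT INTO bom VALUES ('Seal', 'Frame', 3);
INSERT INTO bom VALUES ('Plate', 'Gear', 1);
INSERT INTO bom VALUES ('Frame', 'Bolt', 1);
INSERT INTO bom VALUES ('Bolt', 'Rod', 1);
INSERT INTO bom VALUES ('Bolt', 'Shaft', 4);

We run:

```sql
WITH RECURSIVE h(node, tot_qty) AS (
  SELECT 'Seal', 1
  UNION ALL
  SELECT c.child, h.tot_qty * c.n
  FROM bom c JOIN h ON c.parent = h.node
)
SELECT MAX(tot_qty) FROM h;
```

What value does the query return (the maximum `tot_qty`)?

Base: (Seal, tot_qty=1).
Iteration 1: components of {Seal} -> Frame = 1*3 = 3, Panel = 1*3 = 3, Plate = 1*1 = 1, Washer = 1*1 = 1.
Iteration 2: components of {Frame,Panel,Plate,Washer} -> Bolt = 3*1 = 3, Gear = 1*1 = 1, Nut = 3*1 = 3.
Iteration 3: components of {Bolt,Gear,Nut} -> Cap = 3*5 = 15, Rod = 3*1 = 3, Shaft = 3*4 = 12.
Iteration 4: no further components; recursion stops.
tot_qty values: 1, 3, 1, 1, 3, 3, 1, 3, 15, 3, 12; the maximum is 15.

15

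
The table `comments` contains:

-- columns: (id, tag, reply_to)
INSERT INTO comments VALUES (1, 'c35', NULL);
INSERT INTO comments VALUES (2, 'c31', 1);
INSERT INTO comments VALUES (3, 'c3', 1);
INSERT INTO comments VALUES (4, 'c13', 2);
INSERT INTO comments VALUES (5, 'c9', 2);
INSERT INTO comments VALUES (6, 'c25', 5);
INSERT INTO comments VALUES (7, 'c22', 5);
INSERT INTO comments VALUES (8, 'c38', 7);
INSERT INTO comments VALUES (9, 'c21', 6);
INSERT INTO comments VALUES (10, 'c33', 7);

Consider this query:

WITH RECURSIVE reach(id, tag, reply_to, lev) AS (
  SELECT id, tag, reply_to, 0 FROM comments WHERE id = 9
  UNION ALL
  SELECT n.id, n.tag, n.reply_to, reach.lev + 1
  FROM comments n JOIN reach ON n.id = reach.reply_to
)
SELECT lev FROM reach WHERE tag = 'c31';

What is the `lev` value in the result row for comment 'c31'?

3

Base: id=9 (c21), reply_to=6, lev 0.
Iteration 1: join on id=6 -> c25 (id 6, reply_to=5, lev 1).
Iteration 2: join on id=5 -> c9 (id 5, reply_to=2, lev 2).
Iteration 3: join on id=2 -> c31 (id 2, reply_to=1, lev 3).
Iteration 4: join on id=1 -> c35 (id 1, reply_to=NULL, lev 4).
Iteration 5: reply_to is NULL; no match; recursion stops.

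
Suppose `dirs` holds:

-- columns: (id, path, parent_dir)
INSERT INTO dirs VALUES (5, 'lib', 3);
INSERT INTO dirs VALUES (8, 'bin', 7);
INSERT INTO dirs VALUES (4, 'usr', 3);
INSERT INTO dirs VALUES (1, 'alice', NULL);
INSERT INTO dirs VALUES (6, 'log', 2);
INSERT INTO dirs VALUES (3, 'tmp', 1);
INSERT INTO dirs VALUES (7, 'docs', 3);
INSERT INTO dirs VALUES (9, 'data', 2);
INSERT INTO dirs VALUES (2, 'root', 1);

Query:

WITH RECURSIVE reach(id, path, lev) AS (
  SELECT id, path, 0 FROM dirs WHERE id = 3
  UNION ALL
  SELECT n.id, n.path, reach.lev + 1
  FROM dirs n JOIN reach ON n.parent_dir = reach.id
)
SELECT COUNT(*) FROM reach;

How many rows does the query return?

5

Base: id=3 (tmp) at lev 0.
Iteration 1: rows with parent_dir in {3} -> usr (id 4, lev 1), lib (id 5, lev 1), docs (id 7, lev 1).
Iteration 2: rows with parent_dir in {4,5,7} -> bin (id 8, lev 2).
Iteration 3: no rows with parent_dir in {8}; recursion stops.
Total rows emitted: 5.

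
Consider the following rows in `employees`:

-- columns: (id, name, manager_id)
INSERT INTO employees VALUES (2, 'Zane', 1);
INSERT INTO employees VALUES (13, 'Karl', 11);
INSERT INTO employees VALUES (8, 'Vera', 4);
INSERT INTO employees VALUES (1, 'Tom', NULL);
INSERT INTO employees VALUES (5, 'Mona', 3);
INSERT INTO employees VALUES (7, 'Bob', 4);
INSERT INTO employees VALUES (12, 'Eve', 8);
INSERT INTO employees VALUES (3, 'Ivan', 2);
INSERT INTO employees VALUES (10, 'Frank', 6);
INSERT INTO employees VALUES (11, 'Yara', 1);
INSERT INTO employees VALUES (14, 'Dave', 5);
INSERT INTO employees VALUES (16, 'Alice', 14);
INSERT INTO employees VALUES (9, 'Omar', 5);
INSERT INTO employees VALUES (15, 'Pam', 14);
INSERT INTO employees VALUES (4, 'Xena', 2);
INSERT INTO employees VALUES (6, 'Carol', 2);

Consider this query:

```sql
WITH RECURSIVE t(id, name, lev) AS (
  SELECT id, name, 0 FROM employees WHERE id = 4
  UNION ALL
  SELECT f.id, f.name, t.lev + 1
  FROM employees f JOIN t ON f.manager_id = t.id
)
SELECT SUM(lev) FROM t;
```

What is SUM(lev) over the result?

4

Base: id=4 (Xena) at lev 0.
Iteration 1: rows with manager_id in {4} -> Bob (id 7, lev 1), Vera (id 8, lev 1).
Iteration 2: rows with manager_id in {7,8} -> Eve (id 12, lev 2).
Iteration 3: no rows with manager_id in {12}; recursion stops.
SUM(lev) = 0 + 1 + 1 + 2 = 4.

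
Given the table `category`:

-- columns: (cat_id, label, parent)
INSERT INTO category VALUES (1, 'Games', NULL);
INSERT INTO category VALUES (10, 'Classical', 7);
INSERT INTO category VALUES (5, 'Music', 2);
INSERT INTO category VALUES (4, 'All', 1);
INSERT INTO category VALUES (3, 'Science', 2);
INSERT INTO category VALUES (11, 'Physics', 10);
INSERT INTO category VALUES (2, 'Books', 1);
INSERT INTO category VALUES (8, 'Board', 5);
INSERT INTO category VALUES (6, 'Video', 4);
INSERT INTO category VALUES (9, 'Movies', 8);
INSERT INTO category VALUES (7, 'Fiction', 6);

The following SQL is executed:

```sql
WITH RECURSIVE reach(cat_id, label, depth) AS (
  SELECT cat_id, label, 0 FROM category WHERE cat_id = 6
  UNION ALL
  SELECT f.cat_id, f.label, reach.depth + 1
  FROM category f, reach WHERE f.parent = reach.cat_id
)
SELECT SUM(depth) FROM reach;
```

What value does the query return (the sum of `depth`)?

6

Base: cat_id=6 (Video) at depth 0.
Iteration 1: rows with parent in {6} -> Fiction (id 7, depth 1).
Iteration 2: rows with parent in {7} -> Classical (id 10, depth 2).
Iteration 3: rows with parent in {10} -> Physics (id 11, depth 3).
Iteration 4: no rows with parent in {11}; recursion stops.
SUM(depth) = 0 + 1 + 2 + 3 = 6.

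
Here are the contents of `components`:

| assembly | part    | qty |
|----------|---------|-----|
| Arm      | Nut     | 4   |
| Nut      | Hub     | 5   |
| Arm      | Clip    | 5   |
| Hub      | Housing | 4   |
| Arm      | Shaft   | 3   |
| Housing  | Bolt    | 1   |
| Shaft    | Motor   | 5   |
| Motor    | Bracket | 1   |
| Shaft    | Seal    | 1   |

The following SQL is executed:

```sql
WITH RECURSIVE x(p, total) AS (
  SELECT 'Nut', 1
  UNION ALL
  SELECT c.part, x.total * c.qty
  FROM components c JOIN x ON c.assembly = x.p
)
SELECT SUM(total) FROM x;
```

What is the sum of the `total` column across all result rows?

Base: (Nut, total=1).
Iteration 1: components of {Nut} -> Hub = 1*5 = 5.
Iteration 2: components of {Hub} -> Housing = 5*4 = 20.
Iteration 3: components of {Housing} -> Bolt = 20*1 = 20.
Iteration 4: no further components; recursion stops.
SUM(total) = 1 + 5 + 20 + 20 = 46.

46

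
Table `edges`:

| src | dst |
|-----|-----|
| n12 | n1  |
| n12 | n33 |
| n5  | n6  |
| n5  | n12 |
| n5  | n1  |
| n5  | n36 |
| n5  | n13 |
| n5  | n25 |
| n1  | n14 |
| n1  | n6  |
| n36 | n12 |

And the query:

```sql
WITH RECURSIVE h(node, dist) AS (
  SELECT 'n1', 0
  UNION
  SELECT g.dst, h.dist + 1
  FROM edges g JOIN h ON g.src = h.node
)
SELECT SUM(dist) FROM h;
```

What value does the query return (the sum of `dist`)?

Base: (n1, dist=0).
Iteration 1: edges from {n1} -> (n14, dist=1), (n6, dist=1).
Iteration 2: no outgoing edges from {n14,n6}; recursion stops.
SUM(dist) = 0 + 1 + 1 = 2.

2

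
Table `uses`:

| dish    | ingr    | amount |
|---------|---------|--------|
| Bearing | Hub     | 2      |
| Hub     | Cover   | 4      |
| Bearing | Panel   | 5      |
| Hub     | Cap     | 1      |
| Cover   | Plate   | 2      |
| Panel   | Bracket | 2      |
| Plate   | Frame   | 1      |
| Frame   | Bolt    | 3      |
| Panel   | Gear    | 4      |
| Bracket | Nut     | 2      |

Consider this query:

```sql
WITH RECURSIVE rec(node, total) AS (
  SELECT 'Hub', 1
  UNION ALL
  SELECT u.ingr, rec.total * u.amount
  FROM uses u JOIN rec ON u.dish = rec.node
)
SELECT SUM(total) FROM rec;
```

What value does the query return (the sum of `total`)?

46

Base: (Hub, total=1).
Iteration 1: components of {Hub} -> Cap = 1*1 = 1, Cover = 1*4 = 4.
Iteration 2: components of {Cap,Cover} -> Plate = 4*2 = 8.
Iteration 3: components of {Plate} -> Frame = 8*1 = 8.
Iteration 4: components of {Frame} -> Bolt = 8*3 = 24.
Iteration 5: no further components; recursion stops.
SUM(total) = 1 + 4 + 1 + 8 + 8 + 24 = 46.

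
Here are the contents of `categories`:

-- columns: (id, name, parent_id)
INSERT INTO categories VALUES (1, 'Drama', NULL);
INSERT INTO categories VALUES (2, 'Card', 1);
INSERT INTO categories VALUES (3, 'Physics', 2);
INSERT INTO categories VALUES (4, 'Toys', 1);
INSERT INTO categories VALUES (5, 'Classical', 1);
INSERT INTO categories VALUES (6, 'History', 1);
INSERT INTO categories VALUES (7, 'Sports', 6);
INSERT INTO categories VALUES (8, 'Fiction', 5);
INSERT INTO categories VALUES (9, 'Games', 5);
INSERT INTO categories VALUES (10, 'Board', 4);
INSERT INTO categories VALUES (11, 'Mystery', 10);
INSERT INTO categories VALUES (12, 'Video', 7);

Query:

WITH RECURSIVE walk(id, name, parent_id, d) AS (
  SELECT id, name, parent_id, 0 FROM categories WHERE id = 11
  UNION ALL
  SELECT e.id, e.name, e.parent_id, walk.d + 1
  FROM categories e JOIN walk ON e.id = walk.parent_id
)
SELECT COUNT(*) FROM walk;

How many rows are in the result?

Base: id=11 (Mystery), parent_id=10, d 0.
Iteration 1: join on id=10 -> Board (id 10, parent_id=4, d 1).
Iteration 2: join on id=4 -> Toys (id 4, parent_id=1, d 2).
Iteration 3: join on id=1 -> Drama (id 1, parent_id=NULL, d 3).
Iteration 4: parent_id is NULL; no match; recursion stops.
Total rows emitted: 4.

4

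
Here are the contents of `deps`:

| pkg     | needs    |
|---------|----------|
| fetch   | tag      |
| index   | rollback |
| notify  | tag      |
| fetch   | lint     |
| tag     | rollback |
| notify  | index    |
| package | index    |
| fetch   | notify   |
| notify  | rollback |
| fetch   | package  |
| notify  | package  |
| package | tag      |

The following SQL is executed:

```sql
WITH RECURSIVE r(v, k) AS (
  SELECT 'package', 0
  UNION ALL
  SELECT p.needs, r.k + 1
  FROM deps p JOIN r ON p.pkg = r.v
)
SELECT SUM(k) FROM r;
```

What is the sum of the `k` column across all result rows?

Base: (package, k=0).
Iteration 1: edges from {package} -> (index, k=1), (tag, k=1).
Iteration 2: edges from {index,tag} -> (rollback, k=2) x2. [UNION ALL keeps all 2 new rows, including repeats]
Iteration 3: no outgoing edges from {rollback}; recursion stops.
SUM(k) = 0 + 1 + 1 + 2 + 2 = 6.

6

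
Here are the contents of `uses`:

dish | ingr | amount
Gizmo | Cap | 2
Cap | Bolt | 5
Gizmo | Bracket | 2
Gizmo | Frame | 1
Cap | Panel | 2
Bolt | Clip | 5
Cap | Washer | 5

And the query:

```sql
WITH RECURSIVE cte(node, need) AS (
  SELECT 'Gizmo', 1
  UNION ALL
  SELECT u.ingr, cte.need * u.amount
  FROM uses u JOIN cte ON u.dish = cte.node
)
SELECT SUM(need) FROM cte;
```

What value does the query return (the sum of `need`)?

80

Base: (Gizmo, need=1).
Iteration 1: components of {Gizmo} -> Bracket = 1*2 = 2, Cap = 1*2 = 2, Frame = 1*1 = 1.
Iteration 2: components of {Bracket,Cap,Frame} -> Bolt = 2*5 = 10, Panel = 2*2 = 4, Washer = 2*5 = 10.
Iteration 3: components of {Bolt,Panel,Washer} -> Clip = 10*5 = 50.
Iteration 4: no further components; recursion stops.
SUM(need) = 1 + 2 + 2 + 1 + 10 + 4 + 10 + 50 = 80.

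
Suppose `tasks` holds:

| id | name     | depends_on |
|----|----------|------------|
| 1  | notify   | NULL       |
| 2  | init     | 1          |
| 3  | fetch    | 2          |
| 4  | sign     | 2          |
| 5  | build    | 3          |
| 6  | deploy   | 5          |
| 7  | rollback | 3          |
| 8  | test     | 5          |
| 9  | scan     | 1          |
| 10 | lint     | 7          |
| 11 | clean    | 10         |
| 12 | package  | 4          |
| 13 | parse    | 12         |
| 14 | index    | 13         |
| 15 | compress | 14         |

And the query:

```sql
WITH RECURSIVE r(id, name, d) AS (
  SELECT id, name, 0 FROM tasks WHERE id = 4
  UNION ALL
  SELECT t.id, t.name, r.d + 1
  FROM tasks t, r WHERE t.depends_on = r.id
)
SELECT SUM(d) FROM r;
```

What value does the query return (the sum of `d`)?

10

Base: id=4 (sign) at d 0.
Iteration 1: rows with depends_on in {4} -> package (id 12, d 1).
Iteration 2: rows with depends_on in {12} -> parse (id 13, d 2).
Iteration 3: rows with depends_on in {13} -> index (id 14, d 3).
Iteration 4: rows with depends_on in {14} -> compress (id 15, d 4).
Iteration 5: no rows with depends_on in {15}; recursion stops.
SUM(d) = 0 + 1 + 2 + 3 + 4 = 10.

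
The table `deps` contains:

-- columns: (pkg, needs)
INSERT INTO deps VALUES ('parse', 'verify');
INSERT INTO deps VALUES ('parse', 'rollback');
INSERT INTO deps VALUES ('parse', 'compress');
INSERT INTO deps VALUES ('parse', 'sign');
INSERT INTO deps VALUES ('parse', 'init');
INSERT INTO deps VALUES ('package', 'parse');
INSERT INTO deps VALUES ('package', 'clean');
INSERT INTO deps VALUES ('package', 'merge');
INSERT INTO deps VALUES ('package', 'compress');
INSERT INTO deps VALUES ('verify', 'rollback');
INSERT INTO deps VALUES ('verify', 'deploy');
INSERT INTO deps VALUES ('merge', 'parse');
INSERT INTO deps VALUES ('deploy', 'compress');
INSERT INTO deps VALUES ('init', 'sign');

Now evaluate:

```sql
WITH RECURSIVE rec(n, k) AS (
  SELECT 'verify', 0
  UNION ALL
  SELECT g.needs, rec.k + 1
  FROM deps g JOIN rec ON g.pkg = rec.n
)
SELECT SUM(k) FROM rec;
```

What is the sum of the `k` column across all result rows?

4

Base: (verify, k=0).
Iteration 1: edges from {verify} -> (deploy, k=1), (rollback, k=1).
Iteration 2: edges from {deploy,rollback} -> (compress, k=2).
Iteration 3: no outgoing edges from {compress}; recursion stops.
SUM(k) = 0 + 1 + 1 + 2 = 4.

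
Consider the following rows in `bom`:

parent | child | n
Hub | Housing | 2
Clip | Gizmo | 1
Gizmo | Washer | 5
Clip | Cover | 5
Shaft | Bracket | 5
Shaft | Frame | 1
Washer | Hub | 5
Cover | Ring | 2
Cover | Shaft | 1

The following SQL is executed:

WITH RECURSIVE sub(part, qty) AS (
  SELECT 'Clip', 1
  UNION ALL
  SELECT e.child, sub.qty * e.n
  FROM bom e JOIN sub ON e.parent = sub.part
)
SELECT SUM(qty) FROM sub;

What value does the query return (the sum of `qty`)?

132

Base: (Clip, qty=1).
Iteration 1: components of {Clip} -> Cover = 1*5 = 5, Gizmo = 1*1 = 1.
Iteration 2: components of {Cover,Gizmo} -> Ring = 5*2 = 10, Shaft = 5*1 = 5, Washer = 1*5 = 5.
Iteration 3: components of {Ring,Shaft,Washer} -> Bracket = 5*5 = 25, Frame = 5*1 = 5, Hub = 5*5 = 25.
Iteration 4: components of {Bracket,Frame,Hub} -> Housing = 25*2 = 50.
Iteration 5: no further components; recursion stops.
SUM(qty) = 1 + 5 + 1 + 5 + 10 + 5 + 25 + 5 + 25 + 50 = 132.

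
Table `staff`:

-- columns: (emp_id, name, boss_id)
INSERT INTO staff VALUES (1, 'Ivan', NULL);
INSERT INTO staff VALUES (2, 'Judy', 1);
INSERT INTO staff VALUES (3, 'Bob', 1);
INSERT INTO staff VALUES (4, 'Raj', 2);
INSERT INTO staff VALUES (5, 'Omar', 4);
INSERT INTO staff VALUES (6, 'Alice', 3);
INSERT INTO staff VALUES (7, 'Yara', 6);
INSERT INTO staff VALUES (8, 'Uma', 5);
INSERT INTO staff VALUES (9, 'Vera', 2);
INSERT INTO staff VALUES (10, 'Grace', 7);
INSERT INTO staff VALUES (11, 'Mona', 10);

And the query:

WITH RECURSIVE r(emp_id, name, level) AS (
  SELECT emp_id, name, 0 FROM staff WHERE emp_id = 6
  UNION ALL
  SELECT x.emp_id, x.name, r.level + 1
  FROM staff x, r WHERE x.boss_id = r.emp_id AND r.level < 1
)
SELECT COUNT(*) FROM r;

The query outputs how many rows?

2

Base: emp_id=6 (Alice) at level 0.
Iteration 1: rows with boss_id in {6} -> Yara (id 7, level 1).
Iteration 2: level < 1 fails for all current rows; recursion stops.
Total rows emitted: 2.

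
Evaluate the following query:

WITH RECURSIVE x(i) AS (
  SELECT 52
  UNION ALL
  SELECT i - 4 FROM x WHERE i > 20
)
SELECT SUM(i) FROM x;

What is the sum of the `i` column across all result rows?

324

Base: i=52.
Iteration 1: 52 > 20 holds -> i = 52 - 4 = 48.
Iteration 2: 48 > 20 holds -> i = 48 - 4 = 44.
Iteration 3: 44 > 20 holds -> i = 44 - 4 = 40.
Iteration 4: 40 > 20 holds -> i = 40 - 4 = 36.
Iteration 5: 36 > 20 holds -> i = 36 - 4 = 32.
Iteration 6: 32 > 20 holds -> i = 32 - 4 = 28.
Iteration 7: 28 > 20 holds -> i = 28 - 4 = 24.
Iteration 8: 24 > 20 holds -> i = 24 - 4 = 20.
Iteration 9: 20 > 20 fails; recursion stops.
SUM(i) = 52 + 48 + 44 + 40 + 36 + 32 + 28 + 24 + 20 = 324.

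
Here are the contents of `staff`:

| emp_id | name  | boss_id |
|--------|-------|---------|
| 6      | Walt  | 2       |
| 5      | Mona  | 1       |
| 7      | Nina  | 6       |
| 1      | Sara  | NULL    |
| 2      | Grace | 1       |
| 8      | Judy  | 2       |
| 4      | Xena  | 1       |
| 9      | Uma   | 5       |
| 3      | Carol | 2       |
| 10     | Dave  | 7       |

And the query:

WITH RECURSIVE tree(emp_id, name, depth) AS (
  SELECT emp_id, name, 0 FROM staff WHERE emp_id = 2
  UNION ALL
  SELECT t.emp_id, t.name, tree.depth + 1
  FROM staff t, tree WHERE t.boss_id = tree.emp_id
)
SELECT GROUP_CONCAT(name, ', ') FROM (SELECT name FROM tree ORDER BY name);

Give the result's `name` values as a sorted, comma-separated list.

Carol, Dave, Grace, Judy, Nina, Walt

Base: emp_id=2 (Grace) at depth 0.
Iteration 1: rows with boss_id in {2} -> Carol (id 3, depth 1), Walt (id 6, depth 1), Judy (id 8, depth 1).
Iteration 2: rows with boss_id in {3,6,8} -> Nina (id 7, depth 2).
Iteration 3: rows with boss_id in {7} -> Dave (id 10, depth 3).
Iteration 4: no rows with boss_id in {10}; recursion stops.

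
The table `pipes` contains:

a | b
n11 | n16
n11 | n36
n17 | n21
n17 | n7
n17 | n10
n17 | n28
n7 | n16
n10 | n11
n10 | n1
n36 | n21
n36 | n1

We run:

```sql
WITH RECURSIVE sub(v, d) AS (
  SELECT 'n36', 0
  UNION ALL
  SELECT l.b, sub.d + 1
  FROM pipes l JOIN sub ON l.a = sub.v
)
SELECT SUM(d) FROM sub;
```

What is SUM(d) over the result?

Base: (n36, d=0).
Iteration 1: edges from {n36} -> (n1, d=1), (n21, d=1).
Iteration 2: no outgoing edges from {n1,n21}; recursion stops.
SUM(d) = 0 + 1 + 1 = 2.

2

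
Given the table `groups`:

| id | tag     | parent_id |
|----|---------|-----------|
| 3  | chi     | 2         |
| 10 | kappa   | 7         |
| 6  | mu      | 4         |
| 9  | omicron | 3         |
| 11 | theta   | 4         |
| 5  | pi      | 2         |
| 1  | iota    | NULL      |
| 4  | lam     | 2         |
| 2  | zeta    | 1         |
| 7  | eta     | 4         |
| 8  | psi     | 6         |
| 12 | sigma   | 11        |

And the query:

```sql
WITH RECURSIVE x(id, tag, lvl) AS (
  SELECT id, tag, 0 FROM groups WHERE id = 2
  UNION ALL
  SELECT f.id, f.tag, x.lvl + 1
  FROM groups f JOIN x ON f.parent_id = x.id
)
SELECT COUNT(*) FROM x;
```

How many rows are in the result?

11

Base: id=2 (zeta) at lvl 0.
Iteration 1: rows with parent_id in {2} -> chi (id 3, lvl 1), lam (id 4, lvl 1), pi (id 5, lvl 1).
Iteration 2: rows with parent_id in {3,4,5} -> mu (id 6, lvl 2), eta (id 7, lvl 2), omicron (id 9, lvl 2), theta (id 11, lvl 2).
Iteration 3: rows with parent_id in {6,7,9,11} -> psi (id 8, lvl 3), kappa (id 10, lvl 3), sigma (id 12, lvl 3).
Iteration 4: no rows with parent_id in {8,10,12}; recursion stops.
Total rows emitted: 11.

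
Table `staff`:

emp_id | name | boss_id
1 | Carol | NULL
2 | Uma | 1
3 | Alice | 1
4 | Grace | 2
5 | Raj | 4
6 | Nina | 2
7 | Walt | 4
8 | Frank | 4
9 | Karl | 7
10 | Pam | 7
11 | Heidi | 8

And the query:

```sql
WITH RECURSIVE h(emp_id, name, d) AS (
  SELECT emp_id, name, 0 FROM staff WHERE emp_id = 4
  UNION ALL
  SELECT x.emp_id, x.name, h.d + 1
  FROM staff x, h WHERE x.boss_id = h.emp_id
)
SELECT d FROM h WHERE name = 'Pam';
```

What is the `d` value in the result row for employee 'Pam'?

2

Base: emp_id=4 (Grace) at d 0.
Iteration 1: rows with boss_id in {4} -> Raj (id 5, d 1), Walt (id 7, d 1), Frank (id 8, d 1).
Iteration 2: rows with boss_id in {5,7,8} -> Karl (id 9, d 2), Pam (id 10, d 2), Heidi (id 11, d 2).
Iteration 3: no rows with boss_id in {9,10,11}; recursion stops.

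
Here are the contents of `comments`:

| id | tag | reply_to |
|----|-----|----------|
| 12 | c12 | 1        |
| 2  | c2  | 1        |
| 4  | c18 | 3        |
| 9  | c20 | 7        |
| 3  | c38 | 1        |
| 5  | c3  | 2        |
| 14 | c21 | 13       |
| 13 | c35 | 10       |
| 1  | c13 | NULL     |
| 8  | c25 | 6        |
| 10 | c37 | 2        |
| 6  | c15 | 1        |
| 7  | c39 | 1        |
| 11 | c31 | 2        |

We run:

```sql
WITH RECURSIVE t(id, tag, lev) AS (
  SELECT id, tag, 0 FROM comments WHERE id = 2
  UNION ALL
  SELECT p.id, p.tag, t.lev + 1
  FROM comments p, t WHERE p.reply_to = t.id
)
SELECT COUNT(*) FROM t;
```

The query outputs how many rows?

Base: id=2 (c2) at lev 0.
Iteration 1: rows with reply_to in {2} -> c3 (id 5, lev 1), c37 (id 10, lev 1), c31 (id 11, lev 1).
Iteration 2: rows with reply_to in {5,10,11} -> c35 (id 13, lev 2).
Iteration 3: rows with reply_to in {13} -> c21 (id 14, lev 3).
Iteration 4: no rows with reply_to in {14}; recursion stops.
Total rows emitted: 6.

6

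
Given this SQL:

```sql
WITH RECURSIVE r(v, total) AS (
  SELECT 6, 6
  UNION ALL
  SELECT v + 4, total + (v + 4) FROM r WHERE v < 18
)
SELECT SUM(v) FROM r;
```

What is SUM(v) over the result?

48

Base: v=6, total=6.
Iteration 1: 6 < 18 holds -> v = 6 + 4 = 10, total = 6 + 10 = 16.
Iteration 2: 10 < 18 holds -> v = 10 + 4 = 14, total = 16 + 14 = 30.
Iteration 3: 14 < 18 holds -> v = 14 + 4 = 18, total = 30 + 18 = 48.
Iteration 4: 18 < 18 fails; recursion stops.
SUM(v) = 6 + 10 + 14 + 18 = 48.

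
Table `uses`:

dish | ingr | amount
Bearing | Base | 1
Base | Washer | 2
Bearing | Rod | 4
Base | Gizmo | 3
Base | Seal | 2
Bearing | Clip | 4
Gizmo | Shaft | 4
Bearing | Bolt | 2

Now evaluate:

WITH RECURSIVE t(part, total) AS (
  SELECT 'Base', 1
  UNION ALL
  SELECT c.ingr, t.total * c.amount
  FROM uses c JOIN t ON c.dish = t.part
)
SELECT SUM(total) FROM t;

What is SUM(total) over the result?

20

Base: (Base, total=1).
Iteration 1: components of {Base} -> Gizmo = 1*3 = 3, Seal = 1*2 = 2, Washer = 1*2 = 2.
Iteration 2: components of {Gizmo,Seal,Washer} -> Shaft = 3*4 = 12.
Iteration 3: no further components; recursion stops.
SUM(total) = 1 + 2 + 3 + 2 + 12 = 20.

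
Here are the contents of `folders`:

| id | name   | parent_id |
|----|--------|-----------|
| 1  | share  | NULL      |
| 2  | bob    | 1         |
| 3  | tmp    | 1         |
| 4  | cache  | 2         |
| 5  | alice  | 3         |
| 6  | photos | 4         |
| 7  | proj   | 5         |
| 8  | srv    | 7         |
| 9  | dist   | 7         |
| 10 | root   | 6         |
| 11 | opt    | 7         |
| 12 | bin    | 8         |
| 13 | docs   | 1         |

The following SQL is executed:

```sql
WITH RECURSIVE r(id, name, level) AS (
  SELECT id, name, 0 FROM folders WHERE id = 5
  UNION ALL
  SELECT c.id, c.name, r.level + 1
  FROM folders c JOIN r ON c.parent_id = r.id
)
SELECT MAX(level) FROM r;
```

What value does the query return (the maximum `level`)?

Base: id=5 (alice) at level 0.
Iteration 1: rows with parent_id in {5} -> proj (id 7, level 1).
Iteration 2: rows with parent_id in {7} -> srv (id 8, level 2), dist (id 9, level 2), opt (id 11, level 2).
Iteration 3: rows with parent_id in {8,9,11} -> bin (id 12, level 3).
Iteration 4: no rows with parent_id in {12}; recursion stops.
level values: 0, 1, 2, 2, 2, 3; the maximum is 3.

3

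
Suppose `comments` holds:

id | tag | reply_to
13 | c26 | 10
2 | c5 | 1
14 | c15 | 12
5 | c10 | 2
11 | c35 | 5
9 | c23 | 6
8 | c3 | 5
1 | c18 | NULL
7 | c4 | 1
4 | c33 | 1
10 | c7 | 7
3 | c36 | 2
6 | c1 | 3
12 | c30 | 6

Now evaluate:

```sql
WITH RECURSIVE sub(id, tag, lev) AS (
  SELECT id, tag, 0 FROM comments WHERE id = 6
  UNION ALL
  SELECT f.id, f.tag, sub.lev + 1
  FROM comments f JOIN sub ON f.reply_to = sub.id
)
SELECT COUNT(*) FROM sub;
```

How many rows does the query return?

4

Base: id=6 (c1) at lev 0.
Iteration 1: rows with reply_to in {6} -> c23 (id 9, lev 1), c30 (id 12, lev 1).
Iteration 2: rows with reply_to in {9,12} -> c15 (id 14, lev 2).
Iteration 3: no rows with reply_to in {14}; recursion stops.
Total rows emitted: 4.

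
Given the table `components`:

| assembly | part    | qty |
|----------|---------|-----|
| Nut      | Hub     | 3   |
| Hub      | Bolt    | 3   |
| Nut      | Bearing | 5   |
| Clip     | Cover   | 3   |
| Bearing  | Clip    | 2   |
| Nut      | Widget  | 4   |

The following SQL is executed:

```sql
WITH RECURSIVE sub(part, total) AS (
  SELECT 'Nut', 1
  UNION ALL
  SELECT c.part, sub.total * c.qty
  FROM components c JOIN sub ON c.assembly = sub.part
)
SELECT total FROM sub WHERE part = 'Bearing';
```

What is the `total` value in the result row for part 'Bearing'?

Base: (Nut, total=1).
Iteration 1: components of {Nut} -> Bearing = 1*5 = 5, Hub = 1*3 = 3, Widget = 1*4 = 4.
Iteration 2: components of {Bearing,Hub,Widget} -> Bolt = 3*3 = 9, Clip = 5*2 = 10.
Iteration 3: components of {Bolt,Clip} -> Cover = 10*3 = 30.
Iteration 4: no further components; recursion stops.

5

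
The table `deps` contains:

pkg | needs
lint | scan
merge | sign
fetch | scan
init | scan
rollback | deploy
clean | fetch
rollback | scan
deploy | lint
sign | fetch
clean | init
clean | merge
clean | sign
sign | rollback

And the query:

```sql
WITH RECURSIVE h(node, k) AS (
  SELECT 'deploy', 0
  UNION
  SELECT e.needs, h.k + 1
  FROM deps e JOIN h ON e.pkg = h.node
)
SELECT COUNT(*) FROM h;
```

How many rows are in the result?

Base: (deploy, k=0).
Iteration 1: edges from {deploy} -> (lint, k=1).
Iteration 2: edges from {lint} -> (scan, k=2).
Iteration 3: no outgoing edges from {scan}; recursion stops.
Total rows emitted: 3.

3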